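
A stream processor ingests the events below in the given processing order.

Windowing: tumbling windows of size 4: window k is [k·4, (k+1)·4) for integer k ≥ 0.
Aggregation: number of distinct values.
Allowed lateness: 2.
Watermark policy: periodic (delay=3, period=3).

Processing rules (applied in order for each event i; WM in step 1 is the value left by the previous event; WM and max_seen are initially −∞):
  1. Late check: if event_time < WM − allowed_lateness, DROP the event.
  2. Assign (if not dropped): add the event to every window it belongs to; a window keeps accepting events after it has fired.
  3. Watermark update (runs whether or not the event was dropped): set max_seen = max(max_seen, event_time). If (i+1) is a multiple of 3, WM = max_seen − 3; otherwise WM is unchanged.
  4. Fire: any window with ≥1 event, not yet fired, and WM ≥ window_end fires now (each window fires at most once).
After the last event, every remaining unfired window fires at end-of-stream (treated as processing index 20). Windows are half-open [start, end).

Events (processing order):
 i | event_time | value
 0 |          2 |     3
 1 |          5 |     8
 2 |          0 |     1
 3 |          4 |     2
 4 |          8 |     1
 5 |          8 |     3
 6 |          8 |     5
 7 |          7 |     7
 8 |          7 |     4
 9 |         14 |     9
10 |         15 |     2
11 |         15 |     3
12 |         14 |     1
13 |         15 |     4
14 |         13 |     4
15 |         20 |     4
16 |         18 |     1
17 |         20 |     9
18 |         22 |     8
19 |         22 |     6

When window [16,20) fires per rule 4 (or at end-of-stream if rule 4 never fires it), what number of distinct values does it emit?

i=0 t=2 v=3: → [0,4); WM=−∞
i=1 t=5 v=8: → [4,8); WM=−∞
i=2 t=0 v=1: → [0,4); WM=2
i=3 t=4 v=2: → [4,8); WM=2
i=4 t=8 v=1: → [8,12); WM=2
i=5 t=8 v=3: → [8,12); WM=5; [0,4) fires=2
i=6 t=8 v=5: → [8,12); WM=5
i=7 t=7 v=7: → [4,8); WM=5
i=8 t=7 v=4: → [4,8); WM=5
i=9 t=14 v=9: → [12,16); WM=5
i=10 t=15 v=2: → [12,16); WM=5
i=11 t=15 v=3: → [12,16); WM=12; [4,8) fires=4 [8,12) fires=3
i=12 t=14 v=1: → [12,16); WM=12
i=13 t=15 v=4: → [12,16); WM=12
i=14 t=13 v=4: → [12,16); WM=12
i=15 t=20 v=4: → [20,24); WM=12
i=16 t=18 v=1: → [16,20); WM=12
i=17 t=20 v=9: → [20,24); WM=17; [12,16) fires=5
i=18 t=22 v=8: → [20,24); WM=17
i=19 t=22 v=6: → [20,24); WM=17

1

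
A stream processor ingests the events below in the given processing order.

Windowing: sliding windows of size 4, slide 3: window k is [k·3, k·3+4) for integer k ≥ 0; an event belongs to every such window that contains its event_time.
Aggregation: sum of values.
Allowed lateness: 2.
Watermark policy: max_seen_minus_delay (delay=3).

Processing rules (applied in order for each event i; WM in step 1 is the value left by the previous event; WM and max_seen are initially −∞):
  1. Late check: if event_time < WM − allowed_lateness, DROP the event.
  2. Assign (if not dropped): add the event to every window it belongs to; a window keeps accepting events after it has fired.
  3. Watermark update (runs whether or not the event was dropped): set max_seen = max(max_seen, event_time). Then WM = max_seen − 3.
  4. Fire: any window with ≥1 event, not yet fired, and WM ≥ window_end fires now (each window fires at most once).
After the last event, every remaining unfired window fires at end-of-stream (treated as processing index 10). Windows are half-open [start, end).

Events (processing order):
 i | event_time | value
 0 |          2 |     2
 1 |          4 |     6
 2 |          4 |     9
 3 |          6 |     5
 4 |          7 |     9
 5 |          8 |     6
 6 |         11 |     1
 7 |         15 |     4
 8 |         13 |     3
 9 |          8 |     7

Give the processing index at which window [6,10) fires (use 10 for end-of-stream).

7

i=0 t=2 v=2: → [0,4); WM=-1
i=1 t=4 v=6: → [3,7); WM=1
i=2 t=4 v=9: → [3,7); WM=1
i=3 t=6 v=5: → [6,10),[3,7); WM=3
i=4 t=7 v=9: → [6,10); WM=4; [0,4) fires=2
i=5 t=8 v=6: → [6,10); WM=5
i=6 t=11 v=1: → [9,13); WM=8; [3,7) fires=20
i=7 t=15 v=4: → [15,19),[12,16); WM=12; [6,10) fires=20
i=8 t=13 v=3: → [12,16); WM=12
i=9 t=8 v=7: DROP (t<12-2); WM=12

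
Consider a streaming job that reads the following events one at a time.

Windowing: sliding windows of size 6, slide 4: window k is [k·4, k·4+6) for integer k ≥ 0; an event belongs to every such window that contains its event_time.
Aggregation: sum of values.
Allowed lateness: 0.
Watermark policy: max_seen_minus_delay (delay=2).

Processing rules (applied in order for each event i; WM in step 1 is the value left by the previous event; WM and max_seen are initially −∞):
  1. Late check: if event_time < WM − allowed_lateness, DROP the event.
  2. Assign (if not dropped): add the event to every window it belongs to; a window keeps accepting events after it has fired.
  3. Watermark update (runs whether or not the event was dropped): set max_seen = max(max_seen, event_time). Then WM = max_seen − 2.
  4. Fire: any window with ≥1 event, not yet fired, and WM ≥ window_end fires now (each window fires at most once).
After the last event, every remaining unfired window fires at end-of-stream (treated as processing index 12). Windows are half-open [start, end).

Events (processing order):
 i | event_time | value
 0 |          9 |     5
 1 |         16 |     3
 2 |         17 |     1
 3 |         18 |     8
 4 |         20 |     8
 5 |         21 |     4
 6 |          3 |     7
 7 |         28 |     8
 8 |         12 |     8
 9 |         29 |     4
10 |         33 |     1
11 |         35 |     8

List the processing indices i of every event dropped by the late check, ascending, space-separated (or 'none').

6 8

i=0 t=9 v=5: → [8,14),[4,10); WM=7
i=1 t=16 v=3: → [16,22),[12,18); WM=14; [4,10) fires=5 [8,14) fires=5
i=2 t=17 v=1: → [16,22),[12,18); WM=15
i=3 t=18 v=8: → [16,22); WM=16
i=4 t=20 v=8: → [20,26),[16,22); WM=18; [12,18) fires=4
i=5 t=21 v=4: → [20,26),[16,22); WM=19
i=6 t=3 v=7: DROP (t<19-0); WM=19
i=7 t=28 v=8: → [28,34),[24,30); WM=26; [16,22) fires=24 [20,26) fires=12
i=8 t=12 v=8: DROP (t<26-0); WM=26
i=9 t=29 v=4: → [28,34),[24,30); WM=27
i=10 t=33 v=1: → [32,38),[28,34); WM=31; [24,30) fires=12
i=11 t=35 v=8: → [32,38); WM=33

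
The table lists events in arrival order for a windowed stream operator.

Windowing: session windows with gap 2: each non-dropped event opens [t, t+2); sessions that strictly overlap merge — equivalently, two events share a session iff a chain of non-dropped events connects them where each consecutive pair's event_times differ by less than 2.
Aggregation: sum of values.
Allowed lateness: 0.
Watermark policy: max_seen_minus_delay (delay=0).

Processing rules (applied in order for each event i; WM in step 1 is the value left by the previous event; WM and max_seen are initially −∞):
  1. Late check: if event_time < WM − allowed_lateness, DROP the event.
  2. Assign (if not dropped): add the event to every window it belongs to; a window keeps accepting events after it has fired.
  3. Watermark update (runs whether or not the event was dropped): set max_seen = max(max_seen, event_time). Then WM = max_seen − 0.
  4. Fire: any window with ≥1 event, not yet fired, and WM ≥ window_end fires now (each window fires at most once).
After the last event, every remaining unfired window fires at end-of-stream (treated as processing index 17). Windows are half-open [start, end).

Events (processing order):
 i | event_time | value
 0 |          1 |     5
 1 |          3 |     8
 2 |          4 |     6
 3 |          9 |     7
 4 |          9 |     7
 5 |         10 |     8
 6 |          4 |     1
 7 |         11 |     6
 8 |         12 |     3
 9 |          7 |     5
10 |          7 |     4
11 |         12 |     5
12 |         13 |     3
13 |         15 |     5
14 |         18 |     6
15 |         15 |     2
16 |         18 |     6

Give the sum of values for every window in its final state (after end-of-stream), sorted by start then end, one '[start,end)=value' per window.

[1,3)=5 [3,6)=14 [9,15)=39 [15,17)=5 [18,20)=12

i=0 t=1 v=5: → [1,3); WM=1
i=1 t=3 v=8: → [3,5); WM=3
i=2 t=4 v=6: → [3,6); WM=4
i=3 t=9 v=7: → [9,11); WM=9
i=4 t=9 v=7: → [9,11); WM=9
i=5 t=10 v=8: → [9,12); WM=10
i=6 t=4 v=1: DROP (t<10-0); WM=10
i=7 t=11 v=6: → [9,13); WM=11
i=8 t=12 v=3: → [9,14); WM=12
i=9 t=7 v=5: DROP (t<12-0); WM=12
i=10 t=7 v=4: DROP (t<12-0); WM=12
i=11 t=12 v=5: → [9,14); WM=12
i=12 t=13 v=3: → [9,15); WM=13
i=13 t=15 v=5: → [15,17); WM=15
i=14 t=18 v=6: → [18,20); WM=18
i=15 t=15 v=2: DROP (t<18-0); WM=18
i=16 t=18 v=6: → [18,20); WM=18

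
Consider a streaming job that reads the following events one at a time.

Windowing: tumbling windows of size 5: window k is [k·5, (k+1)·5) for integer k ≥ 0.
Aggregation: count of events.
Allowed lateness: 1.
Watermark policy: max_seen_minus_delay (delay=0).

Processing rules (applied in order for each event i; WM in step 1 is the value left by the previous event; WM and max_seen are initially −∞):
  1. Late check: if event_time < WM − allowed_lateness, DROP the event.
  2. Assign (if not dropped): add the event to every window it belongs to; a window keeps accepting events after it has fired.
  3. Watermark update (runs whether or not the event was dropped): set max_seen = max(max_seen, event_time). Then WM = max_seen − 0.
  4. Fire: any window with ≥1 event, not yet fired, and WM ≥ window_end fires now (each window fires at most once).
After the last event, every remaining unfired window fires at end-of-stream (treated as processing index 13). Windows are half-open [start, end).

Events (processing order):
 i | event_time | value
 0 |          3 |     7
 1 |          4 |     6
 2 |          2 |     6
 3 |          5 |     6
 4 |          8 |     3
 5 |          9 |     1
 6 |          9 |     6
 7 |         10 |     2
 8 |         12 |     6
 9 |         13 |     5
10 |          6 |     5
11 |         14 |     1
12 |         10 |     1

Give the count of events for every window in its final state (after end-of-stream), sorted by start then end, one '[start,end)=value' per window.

i=0 t=3 v=7: → [0,5); WM=3
i=1 t=4 v=6: → [0,5); WM=4
i=2 t=2 v=6: DROP (t<4-1); WM=4
i=3 t=5 v=6: → [5,10); WM=5; [0,5) fires=2
i=4 t=8 v=3: → [5,10); WM=8
i=5 t=9 v=1: → [5,10); WM=9
i=6 t=9 v=6: → [5,10); WM=9
i=7 t=10 v=2: → [10,15); WM=10; [5,10) fires=4
i=8 t=12 v=6: → [10,15); WM=12
i=9 t=13 v=5: → [10,15); WM=13
i=10 t=6 v=5: DROP (t<13-1); WM=13
i=11 t=14 v=1: → [10,15); WM=14
i=12 t=10 v=1: DROP (t<14-1); WM=14

[0,5)=2 [5,10)=4 [10,15)=4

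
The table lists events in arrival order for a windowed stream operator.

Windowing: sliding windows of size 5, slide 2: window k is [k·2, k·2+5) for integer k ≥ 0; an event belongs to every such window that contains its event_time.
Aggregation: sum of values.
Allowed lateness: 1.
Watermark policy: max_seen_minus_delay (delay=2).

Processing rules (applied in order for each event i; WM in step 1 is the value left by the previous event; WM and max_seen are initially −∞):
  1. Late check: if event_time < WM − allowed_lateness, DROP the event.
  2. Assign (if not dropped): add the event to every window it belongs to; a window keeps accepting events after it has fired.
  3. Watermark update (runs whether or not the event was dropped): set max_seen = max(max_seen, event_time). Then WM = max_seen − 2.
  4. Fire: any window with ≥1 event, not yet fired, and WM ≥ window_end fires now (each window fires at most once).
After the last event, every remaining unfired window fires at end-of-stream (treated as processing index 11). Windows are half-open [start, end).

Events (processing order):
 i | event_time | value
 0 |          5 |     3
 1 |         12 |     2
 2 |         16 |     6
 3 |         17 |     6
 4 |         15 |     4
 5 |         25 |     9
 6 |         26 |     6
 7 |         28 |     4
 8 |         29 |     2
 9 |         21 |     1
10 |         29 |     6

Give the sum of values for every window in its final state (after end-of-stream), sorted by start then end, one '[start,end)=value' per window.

i=0 t=5 v=3: → [4,9),[2,7); WM=3
i=1 t=12 v=2: → [12,17),[10,15),[8,13); WM=10; [2,7) fires=3 [4,9) fires=3
i=2 t=16 v=6: → [16,21),[14,19),[12,17); WM=14; [8,13) fires=2
i=3 t=17 v=6: → [16,21),[14,19); WM=15; [10,15) fires=2
i=4 t=15 v=4: → [14,19),[12,17); WM=15
i=5 t=25 v=9: → [24,29),[22,27); WM=23; [12,17) fires=12 [14,19) fires=16 [16,21) fires=12
i=6 t=26 v=6: → [26,31),[24,29),[22,27); WM=24
i=7 t=28 v=4: → [28,33),[26,31),[24,29); WM=26
i=8 t=29 v=2: → [28,33),[26,31); WM=27; [22,27) fires=15
i=9 t=21 v=1: DROP (t<27-1); WM=27
i=10 t=29 v=6: → [28,33),[26,31); WM=27

[2,7)=3 [4,9)=3 [8,13)=2 [10,15)=2 [12,17)=12 [14,19)=16 [16,21)=12 [22,27)=15 [24,29)=19 [26,31)=18 [28,33)=12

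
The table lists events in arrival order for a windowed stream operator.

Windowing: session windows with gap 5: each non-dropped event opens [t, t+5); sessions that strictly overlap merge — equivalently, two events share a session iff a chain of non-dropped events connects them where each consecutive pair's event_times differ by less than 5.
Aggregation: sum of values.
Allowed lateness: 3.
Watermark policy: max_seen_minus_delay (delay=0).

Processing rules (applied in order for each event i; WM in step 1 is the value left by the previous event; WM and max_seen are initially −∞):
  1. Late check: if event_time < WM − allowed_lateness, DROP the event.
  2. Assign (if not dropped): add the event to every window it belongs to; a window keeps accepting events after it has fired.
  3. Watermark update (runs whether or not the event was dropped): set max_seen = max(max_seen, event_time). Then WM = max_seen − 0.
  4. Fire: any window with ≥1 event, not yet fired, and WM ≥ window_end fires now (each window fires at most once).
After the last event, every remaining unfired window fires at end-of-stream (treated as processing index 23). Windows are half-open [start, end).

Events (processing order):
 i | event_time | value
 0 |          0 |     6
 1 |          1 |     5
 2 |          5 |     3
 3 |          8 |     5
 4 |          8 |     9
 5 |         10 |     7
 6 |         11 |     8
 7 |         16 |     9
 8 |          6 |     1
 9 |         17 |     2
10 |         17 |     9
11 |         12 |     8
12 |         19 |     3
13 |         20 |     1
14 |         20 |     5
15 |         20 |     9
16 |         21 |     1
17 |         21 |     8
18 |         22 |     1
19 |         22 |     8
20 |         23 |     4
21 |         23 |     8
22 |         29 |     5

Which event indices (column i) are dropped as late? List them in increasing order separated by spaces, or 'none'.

8 11

i=0 t=0 v=6: → [0,5); WM=0
i=1 t=1 v=5: → [0,6); WM=1
i=2 t=5 v=3: → [0,10); WM=5
i=3 t=8 v=5: → [0,13); WM=8
i=4 t=8 v=9: → [0,13); WM=8
i=5 t=10 v=7: → [0,15); WM=10
i=6 t=11 v=8: → [0,16); WM=11
i=7 t=16 v=9: → [16,21); WM=16
i=8 t=6 v=1: DROP (t<16-3); WM=16
i=9 t=17 v=2: → [16,22); WM=17
i=10 t=17 v=9: → [16,22); WM=17
i=11 t=12 v=8: DROP (t<17-3); WM=17
i=12 t=19 v=3: → [16,24); WM=19
i=13 t=20 v=1: → [16,25); WM=20
i=14 t=20 v=5: → [16,25); WM=20
i=15 t=20 v=9: → [16,25); WM=20
i=16 t=21 v=1: → [16,26); WM=21
i=17 t=21 v=8: → [16,26); WM=21
i=18 t=22 v=1: → [16,27); WM=22
i=19 t=22 v=8: → [16,27); WM=22
i=20 t=23 v=4: → [16,28); WM=23
i=21 t=23 v=8: → [16,28); WM=23
i=22 t=29 v=5: → [29,34); WM=29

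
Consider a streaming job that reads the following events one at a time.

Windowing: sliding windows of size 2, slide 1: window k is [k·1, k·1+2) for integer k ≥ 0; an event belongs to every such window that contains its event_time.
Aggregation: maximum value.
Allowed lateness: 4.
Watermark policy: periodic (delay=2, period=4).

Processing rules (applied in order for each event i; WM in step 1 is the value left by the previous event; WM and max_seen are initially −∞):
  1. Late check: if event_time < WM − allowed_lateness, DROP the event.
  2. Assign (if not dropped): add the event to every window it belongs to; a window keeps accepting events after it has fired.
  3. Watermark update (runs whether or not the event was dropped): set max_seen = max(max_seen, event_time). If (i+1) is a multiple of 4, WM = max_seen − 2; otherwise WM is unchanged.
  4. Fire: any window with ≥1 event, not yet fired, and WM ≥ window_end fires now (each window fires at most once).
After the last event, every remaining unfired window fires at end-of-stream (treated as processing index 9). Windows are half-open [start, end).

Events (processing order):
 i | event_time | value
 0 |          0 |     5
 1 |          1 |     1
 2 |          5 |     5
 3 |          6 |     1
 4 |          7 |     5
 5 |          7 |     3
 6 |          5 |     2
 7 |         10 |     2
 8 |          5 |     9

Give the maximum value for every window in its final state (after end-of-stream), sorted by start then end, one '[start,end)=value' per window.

[0,2)=5 [1,3)=1 [4,6)=9 [5,7)=9 [6,8)=5 [7,9)=5 [9,11)=2 [10,12)=2

i=0 t=0 v=5: → [0,2); WM=−∞
i=1 t=1 v=1: → [1,3),[0,2); WM=−∞
i=2 t=5 v=5: → [5,7),[4,6); WM=−∞
i=3 t=6 v=1: → [6,8),[5,7); WM=4; [0,2) fires=5 [1,3) fires=1
i=4 t=7 v=5: → [7,9),[6,8); WM=4
i=5 t=7 v=3: → [7,9),[6,8); WM=4
i=6 t=5 v=2: → [5,7),[4,6); WM=4
i=7 t=10 v=2: → [10,12),[9,11); WM=8; [4,6) fires=5 [5,7) fires=5 [6,8) fires=5
i=8 t=5 v=9: → [5,7),[4,6); WM=8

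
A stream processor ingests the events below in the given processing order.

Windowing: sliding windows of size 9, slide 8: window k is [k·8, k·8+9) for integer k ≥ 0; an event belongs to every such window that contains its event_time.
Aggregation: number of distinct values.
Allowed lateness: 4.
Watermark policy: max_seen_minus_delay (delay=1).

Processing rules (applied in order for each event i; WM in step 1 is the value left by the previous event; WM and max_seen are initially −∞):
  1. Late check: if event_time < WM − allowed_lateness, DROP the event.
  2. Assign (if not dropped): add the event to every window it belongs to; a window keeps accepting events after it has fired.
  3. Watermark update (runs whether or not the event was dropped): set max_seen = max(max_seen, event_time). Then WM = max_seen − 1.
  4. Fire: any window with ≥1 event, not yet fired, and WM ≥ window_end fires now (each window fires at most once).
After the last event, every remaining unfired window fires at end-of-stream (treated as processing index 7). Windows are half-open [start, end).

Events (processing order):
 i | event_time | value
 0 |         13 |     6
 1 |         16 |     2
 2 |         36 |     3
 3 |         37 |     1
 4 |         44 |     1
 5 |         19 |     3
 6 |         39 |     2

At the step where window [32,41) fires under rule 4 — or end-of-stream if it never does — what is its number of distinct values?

i=0 t=13 v=6: → [8,17); WM=12
i=1 t=16 v=2: → [16,25),[8,17); WM=15
i=2 t=36 v=3: → [32,41); WM=35; [8,17) fires=2 [16,25) fires=1
i=3 t=37 v=1: → [32,41); WM=36
i=4 t=44 v=1: → [40,49); WM=43; [32,41) fires=2
i=5 t=19 v=3: DROP (t<43-4); WM=43
i=6 t=39 v=2: → [32,41); WM=43

2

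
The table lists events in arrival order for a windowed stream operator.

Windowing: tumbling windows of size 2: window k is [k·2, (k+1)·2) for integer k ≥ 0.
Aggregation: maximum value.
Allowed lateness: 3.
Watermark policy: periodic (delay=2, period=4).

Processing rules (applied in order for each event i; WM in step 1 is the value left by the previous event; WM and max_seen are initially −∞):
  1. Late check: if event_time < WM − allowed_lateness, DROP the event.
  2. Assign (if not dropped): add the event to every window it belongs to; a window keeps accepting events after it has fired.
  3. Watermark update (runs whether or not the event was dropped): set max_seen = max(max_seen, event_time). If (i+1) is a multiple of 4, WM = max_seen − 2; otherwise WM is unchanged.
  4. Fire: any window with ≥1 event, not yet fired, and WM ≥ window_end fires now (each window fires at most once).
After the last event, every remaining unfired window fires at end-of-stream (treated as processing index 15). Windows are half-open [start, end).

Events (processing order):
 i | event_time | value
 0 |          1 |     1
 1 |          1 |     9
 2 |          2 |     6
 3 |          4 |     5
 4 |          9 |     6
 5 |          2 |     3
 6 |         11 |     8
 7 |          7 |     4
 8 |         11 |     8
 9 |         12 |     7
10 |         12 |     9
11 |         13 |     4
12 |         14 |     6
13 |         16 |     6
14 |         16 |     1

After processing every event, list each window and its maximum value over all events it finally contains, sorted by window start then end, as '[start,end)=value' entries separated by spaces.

i=0 t=1 v=1: → [0,2); WM=−∞
i=1 t=1 v=9: → [0,2); WM=−∞
i=2 t=2 v=6: → [2,4); WM=−∞
i=3 t=4 v=5: → [4,6); WM=2; [0,2) fires=9
i=4 t=9 v=6: → [8,10); WM=2
i=5 t=2 v=3: → [2,4); WM=2
i=6 t=11 v=8: → [10,12); WM=2
i=7 t=7 v=4: → [6,8); WM=9; [2,4) fires=6 [4,6) fires=5 [6,8) fires=4
i=8 t=11 v=8: → [10,12); WM=9
i=9 t=12 v=7: → [12,14); WM=9
i=10 t=12 v=9: → [12,14); WM=9
i=11 t=13 v=4: → [12,14); WM=11; [8,10) fires=6
i=12 t=14 v=6: → [14,16); WM=11
i=13 t=16 v=6: → [16,18); WM=11
i=14 t=16 v=1: → [16,18); WM=11

[0,2)=9 [2,4)=6 [4,6)=5 [6,8)=4 [8,10)=6 [10,12)=8 [12,14)=9 [14,16)=6 [16,18)=6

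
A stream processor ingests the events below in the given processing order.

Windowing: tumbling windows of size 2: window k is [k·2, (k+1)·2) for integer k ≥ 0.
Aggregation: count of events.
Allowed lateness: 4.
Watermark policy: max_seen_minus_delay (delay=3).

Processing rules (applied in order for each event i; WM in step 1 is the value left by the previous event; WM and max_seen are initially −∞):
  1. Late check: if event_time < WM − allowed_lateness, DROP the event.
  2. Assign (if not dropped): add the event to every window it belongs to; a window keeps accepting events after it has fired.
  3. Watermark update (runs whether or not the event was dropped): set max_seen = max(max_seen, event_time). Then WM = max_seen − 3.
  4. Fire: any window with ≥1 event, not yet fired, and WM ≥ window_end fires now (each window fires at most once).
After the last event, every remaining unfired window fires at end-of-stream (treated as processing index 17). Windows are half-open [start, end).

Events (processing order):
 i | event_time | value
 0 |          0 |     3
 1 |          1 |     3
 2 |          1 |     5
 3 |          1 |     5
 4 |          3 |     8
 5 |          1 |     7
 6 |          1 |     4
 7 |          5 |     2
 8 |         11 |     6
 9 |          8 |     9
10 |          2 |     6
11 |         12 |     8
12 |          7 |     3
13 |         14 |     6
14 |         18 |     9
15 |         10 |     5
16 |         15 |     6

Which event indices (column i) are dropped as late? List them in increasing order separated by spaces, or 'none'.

i=0 t=0 v=3: → [0,2); WM=-3
i=1 t=1 v=3: → [0,2); WM=-2
i=2 t=1 v=5: → [0,2); WM=-2
i=3 t=1 v=5: → [0,2); WM=-2
i=4 t=3 v=8: → [2,4); WM=0
i=5 t=1 v=7: → [0,2); WM=0
i=6 t=1 v=4: → [0,2); WM=0
i=7 t=5 v=2: → [4,6); WM=2; [0,2) fires=6
i=8 t=11 v=6: → [10,12); WM=8; [2,4) fires=1 [4,6) fires=1
i=9 t=8 v=9: → [8,10); WM=8
i=10 t=2 v=6: DROP (t<8-4); WM=8
i=11 t=12 v=8: → [12,14); WM=9
i=12 t=7 v=3: → [6,8); WM=9; [6,8) fires=1
i=13 t=14 v=6: → [14,16); WM=11; [8,10) fires=1
i=14 t=18 v=9: → [18,20); WM=15; [10,12) fires=1 [12,14) fires=1
i=15 t=10 v=5: DROP (t<15-4); WM=15
i=16 t=15 v=6: → [14,16); WM=15

10 15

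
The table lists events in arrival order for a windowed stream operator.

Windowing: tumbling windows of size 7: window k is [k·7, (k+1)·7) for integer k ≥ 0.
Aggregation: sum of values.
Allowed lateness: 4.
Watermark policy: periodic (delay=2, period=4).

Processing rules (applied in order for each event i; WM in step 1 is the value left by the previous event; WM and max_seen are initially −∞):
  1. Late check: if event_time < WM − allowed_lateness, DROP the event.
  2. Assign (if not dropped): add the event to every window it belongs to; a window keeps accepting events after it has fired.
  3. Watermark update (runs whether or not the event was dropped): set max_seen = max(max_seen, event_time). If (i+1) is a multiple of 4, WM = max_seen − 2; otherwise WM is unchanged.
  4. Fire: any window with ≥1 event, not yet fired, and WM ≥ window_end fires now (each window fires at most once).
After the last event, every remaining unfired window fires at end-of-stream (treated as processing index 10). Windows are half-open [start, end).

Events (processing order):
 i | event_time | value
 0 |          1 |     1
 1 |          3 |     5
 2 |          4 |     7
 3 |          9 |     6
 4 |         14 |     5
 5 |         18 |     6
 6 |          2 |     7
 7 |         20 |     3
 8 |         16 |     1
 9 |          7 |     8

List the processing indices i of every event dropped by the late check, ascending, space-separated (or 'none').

6 9

i=0 t=1 v=1: → [0,7); WM=−∞
i=1 t=3 v=5: → [0,7); WM=−∞
i=2 t=4 v=7: → [0,7); WM=−∞
i=3 t=9 v=6: → [7,14); WM=7; [0,7) fires=13
i=4 t=14 v=5: → [14,21); WM=7
i=5 t=18 v=6: → [14,21); WM=7
i=6 t=2 v=7: DROP (t<7-4); WM=7
i=7 t=20 v=3: → [14,21); WM=18; [7,14) fires=6
i=8 t=16 v=1: → [14,21); WM=18
i=9 t=7 v=8: DROP (t<18-4); WM=18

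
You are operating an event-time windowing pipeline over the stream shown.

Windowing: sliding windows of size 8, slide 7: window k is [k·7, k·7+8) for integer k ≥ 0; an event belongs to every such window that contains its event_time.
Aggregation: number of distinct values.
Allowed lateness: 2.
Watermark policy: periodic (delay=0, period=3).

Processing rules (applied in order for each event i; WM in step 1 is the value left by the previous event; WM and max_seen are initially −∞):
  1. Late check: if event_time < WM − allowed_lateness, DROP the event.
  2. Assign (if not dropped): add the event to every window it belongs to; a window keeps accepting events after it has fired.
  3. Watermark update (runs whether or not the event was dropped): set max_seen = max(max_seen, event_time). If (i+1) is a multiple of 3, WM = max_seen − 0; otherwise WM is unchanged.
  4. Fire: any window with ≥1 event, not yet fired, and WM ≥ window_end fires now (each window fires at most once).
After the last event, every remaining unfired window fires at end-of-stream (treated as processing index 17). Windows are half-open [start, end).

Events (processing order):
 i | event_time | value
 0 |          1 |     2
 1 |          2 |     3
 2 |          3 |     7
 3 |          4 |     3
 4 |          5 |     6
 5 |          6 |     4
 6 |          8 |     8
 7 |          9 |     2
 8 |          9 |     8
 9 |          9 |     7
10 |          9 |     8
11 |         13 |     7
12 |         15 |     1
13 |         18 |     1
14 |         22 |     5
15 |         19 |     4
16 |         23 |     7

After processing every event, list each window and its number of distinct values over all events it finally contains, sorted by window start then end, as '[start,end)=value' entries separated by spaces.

[0,8)=5 [7,15)=3 [14,22)=1 [21,29)=2

i=0 t=1 v=2: → [0,8); WM=−∞
i=1 t=2 v=3: → [0,8); WM=−∞
i=2 t=3 v=7: → [0,8); WM=3
i=3 t=4 v=3: → [0,8); WM=3
i=4 t=5 v=6: → [0,8); WM=3
i=5 t=6 v=4: → [0,8); WM=6
i=6 t=8 v=8: → [7,15); WM=6
i=7 t=9 v=2: → [7,15); WM=6
i=8 t=9 v=8: → [7,15); WM=9; [0,8) fires=5
i=9 t=9 v=7: → [7,15); WM=9
i=10 t=9 v=8: → [7,15); WM=9
i=11 t=13 v=7: → [7,15); WM=13
i=12 t=15 v=1: → [14,22); WM=13
i=13 t=18 v=1: → [14,22); WM=13
i=14 t=22 v=5: → [21,29); WM=22; [7,15) fires=3 [14,22) fires=1
i=15 t=19 v=4: DROP (t<22-2); WM=22
i=16 t=23 v=7: → [21,29); WM=22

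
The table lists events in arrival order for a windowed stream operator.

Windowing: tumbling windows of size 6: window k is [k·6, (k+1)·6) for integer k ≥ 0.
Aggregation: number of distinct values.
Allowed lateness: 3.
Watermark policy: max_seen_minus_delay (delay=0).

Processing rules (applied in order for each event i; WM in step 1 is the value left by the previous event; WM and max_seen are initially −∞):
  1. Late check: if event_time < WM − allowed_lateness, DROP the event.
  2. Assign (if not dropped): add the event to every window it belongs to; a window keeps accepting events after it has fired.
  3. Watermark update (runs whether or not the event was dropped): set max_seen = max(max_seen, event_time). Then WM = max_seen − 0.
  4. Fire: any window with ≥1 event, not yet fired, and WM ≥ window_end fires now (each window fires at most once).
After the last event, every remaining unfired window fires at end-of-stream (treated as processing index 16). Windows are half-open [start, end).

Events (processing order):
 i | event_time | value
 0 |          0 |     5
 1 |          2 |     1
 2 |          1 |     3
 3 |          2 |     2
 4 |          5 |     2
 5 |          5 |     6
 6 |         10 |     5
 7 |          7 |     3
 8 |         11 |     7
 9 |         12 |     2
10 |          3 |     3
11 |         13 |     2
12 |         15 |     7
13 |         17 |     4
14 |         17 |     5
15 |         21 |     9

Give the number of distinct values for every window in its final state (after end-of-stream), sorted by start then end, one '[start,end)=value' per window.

[0,6)=5 [6,12)=3 [12,18)=4 [18,24)=1

i=0 t=0 v=5: → [0,6); WM=0
i=1 t=2 v=1: → [0,6); WM=2
i=2 t=1 v=3: → [0,6); WM=2
i=3 t=2 v=2: → [0,6); WM=2
i=4 t=5 v=2: → [0,6); WM=5
i=5 t=5 v=6: → [0,6); WM=5
i=6 t=10 v=5: → [6,12); WM=10; [0,6) fires=5
i=7 t=7 v=3: → [6,12); WM=10
i=8 t=11 v=7: → [6,12); WM=11
i=9 t=12 v=2: → [12,18); WM=12; [6,12) fires=3
i=10 t=3 v=3: DROP (t<12-3); WM=12
i=11 t=13 v=2: → [12,18); WM=13
i=12 t=15 v=7: → [12,18); WM=15
i=13 t=17 v=4: → [12,18); WM=17
i=14 t=17 v=5: → [12,18); WM=17
i=15 t=21 v=9: → [18,24); WM=21; [12,18) fires=4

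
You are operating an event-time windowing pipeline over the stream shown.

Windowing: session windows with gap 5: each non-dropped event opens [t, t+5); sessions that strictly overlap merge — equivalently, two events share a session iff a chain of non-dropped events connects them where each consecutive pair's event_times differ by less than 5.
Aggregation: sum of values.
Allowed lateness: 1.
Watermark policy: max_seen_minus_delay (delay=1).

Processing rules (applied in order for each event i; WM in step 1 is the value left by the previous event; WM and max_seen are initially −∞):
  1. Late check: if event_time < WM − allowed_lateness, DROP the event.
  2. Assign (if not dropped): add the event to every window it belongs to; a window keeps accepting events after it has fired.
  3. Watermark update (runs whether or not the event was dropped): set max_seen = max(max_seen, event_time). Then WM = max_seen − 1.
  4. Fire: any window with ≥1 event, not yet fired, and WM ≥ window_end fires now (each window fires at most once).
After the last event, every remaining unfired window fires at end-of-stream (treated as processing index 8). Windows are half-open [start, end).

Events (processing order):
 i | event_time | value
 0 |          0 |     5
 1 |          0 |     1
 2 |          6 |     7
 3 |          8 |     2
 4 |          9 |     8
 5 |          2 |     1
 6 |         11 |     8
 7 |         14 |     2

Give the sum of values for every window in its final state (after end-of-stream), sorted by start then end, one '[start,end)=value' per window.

i=0 t=0 v=5: → [0,5); WM=-1
i=1 t=0 v=1: → [0,5); WM=-1
i=2 t=6 v=7: → [6,11); WM=5
i=3 t=8 v=2: → [6,13); WM=7
i=4 t=9 v=8: → [6,14); WM=8
i=5 t=2 v=1: DROP (t<8-1); WM=8
i=6 t=11 v=8: → [6,16); WM=10
i=7 t=14 v=2: → [6,19); WM=13

[0,5)=6 [6,19)=27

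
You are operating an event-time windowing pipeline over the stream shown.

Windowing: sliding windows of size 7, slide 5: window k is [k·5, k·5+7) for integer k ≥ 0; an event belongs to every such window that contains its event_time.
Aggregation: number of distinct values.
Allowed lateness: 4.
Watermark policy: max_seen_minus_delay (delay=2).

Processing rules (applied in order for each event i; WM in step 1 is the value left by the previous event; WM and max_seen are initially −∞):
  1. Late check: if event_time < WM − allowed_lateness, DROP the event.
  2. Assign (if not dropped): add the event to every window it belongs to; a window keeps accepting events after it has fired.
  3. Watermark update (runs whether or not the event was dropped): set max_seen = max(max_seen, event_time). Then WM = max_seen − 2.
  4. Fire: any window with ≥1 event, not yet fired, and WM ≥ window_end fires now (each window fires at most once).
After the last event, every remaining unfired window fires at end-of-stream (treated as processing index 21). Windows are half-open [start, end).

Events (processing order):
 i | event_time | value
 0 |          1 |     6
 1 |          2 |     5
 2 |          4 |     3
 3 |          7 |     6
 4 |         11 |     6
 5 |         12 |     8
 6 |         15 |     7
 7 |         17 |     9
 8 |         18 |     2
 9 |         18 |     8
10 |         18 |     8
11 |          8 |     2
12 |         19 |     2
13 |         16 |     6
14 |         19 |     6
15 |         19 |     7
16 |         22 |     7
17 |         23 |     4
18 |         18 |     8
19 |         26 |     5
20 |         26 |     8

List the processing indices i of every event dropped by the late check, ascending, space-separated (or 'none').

11

i=0 t=1 v=6: → [0,7); WM=-1
i=1 t=2 v=5: → [0,7); WM=0
i=2 t=4 v=3: → [0,7); WM=2
i=3 t=7 v=6: → [5,12); WM=5
i=4 t=11 v=6: → [10,17),[5,12); WM=9; [0,7) fires=3
i=5 t=12 v=8: → [10,17); WM=10
i=6 t=15 v=7: → [15,22),[10,17); WM=13; [5,12) fires=1
i=7 t=17 v=9: → [15,22); WM=15
i=8 t=18 v=2: → [15,22); WM=16
i=9 t=18 v=8: → [15,22); WM=16
i=10 t=18 v=8: → [15,22); WM=16
i=11 t=8 v=2: DROP (t<16-4); WM=16
i=12 t=19 v=2: → [15,22); WM=17; [10,17) fires=3
i=13 t=16 v=6: → [15,22),[10,17); WM=17
i=14 t=19 v=6: → [15,22); WM=17
i=15 t=19 v=7: → [15,22); WM=17
i=16 t=22 v=7: → [20,27); WM=20
i=17 t=23 v=4: → [20,27); WM=21
i=18 t=18 v=8: → [15,22); WM=21
i=19 t=26 v=5: → [25,32),[20,27); WM=24; [15,22) fires=5
i=20 t=26 v=8: → [25,32),[20,27); WM=24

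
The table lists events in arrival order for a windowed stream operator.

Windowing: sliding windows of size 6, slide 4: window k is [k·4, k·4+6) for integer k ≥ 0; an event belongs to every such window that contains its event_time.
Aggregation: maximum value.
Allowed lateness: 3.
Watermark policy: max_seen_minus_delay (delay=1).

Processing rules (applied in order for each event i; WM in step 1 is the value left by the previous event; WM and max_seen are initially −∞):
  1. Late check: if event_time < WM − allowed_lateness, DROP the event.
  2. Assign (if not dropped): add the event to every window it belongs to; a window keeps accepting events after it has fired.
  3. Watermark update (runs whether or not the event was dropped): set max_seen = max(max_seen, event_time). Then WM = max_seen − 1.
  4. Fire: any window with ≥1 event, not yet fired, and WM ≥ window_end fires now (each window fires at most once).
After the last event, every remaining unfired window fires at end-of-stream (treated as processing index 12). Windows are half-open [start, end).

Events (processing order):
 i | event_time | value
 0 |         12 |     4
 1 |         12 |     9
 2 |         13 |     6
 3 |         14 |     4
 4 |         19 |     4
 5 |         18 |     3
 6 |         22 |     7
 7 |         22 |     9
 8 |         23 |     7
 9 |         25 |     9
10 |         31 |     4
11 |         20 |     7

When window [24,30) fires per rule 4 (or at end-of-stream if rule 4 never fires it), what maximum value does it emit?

i=0 t=12 v=4: → [12,18),[8,14); WM=11
i=1 t=12 v=9: → [12,18),[8,14); WM=11
i=2 t=13 v=6: → [12,18),[8,14); WM=12
i=3 t=14 v=4: → [12,18); WM=13
i=4 t=19 v=4: → [16,22); WM=18; [8,14) fires=9 [12,18) fires=9
i=5 t=18 v=3: → [16,22); WM=18
i=6 t=22 v=7: → [20,26); WM=21
i=7 t=22 v=9: → [20,26); WM=21
i=8 t=23 v=7: → [20,26); WM=22; [16,22) fires=4
i=9 t=25 v=9: → [24,30),[20,26); WM=24
i=10 t=31 v=4: → [28,34); WM=30; [20,26) fires=9 [24,30) fires=9
i=11 t=20 v=7: DROP (t<30-3); WM=30

9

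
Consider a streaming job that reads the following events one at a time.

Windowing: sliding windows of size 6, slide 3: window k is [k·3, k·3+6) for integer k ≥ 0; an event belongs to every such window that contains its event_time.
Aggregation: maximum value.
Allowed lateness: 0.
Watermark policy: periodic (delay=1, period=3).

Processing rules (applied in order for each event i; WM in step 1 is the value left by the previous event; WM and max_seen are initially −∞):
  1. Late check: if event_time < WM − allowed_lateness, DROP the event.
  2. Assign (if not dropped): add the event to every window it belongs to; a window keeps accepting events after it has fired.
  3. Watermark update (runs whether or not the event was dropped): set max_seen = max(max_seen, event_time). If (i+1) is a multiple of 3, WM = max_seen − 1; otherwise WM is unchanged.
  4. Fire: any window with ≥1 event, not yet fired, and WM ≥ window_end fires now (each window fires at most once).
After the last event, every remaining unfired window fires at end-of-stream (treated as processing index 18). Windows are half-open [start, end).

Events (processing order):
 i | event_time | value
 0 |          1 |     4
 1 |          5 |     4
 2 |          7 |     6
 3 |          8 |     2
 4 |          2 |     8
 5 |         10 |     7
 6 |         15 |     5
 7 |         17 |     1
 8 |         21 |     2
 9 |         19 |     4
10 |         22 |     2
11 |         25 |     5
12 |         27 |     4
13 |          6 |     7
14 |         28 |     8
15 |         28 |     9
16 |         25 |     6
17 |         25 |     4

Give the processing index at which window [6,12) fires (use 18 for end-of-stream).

i=0 t=1 v=4: → [0,6); WM=−∞
i=1 t=5 v=4: → [3,9),[0,6); WM=−∞
i=2 t=7 v=6: → [6,12),[3,9); WM=6; [0,6) fires=4
i=3 t=8 v=2: → [6,12),[3,9); WM=6
i=4 t=2 v=8: DROP (t<6-0); WM=6
i=5 t=10 v=7: → [9,15),[6,12); WM=9; [3,9) fires=6
i=6 t=15 v=5: → [15,21),[12,18); WM=9
i=7 t=17 v=1: → [15,21),[12,18); WM=9
i=8 t=21 v=2: → [21,27),[18,24); WM=20; [6,12) fires=7 [9,15) fires=7 [12,18) fires=5
i=9 t=19 v=4: DROP (t<20-0); WM=20
i=10 t=22 v=2: → [21,27),[18,24); WM=20
i=11 t=25 v=5: → [24,30),[21,27); WM=24; [15,21) fires=5 [18,24) fires=2
i=12 t=27 v=4: → [27,33),[24,30); WM=24
i=13 t=6 v=7: DROP (t<24-0); WM=24
i=14 t=28 v=8: → [27,33),[24,30); WM=27; [21,27) fires=5
i=15 t=28 v=9: → [27,33),[24,30); WM=27
i=16 t=25 v=6: DROP (t<27-0); WM=27
i=17 t=25 v=4: DROP (t<27-0); WM=27

8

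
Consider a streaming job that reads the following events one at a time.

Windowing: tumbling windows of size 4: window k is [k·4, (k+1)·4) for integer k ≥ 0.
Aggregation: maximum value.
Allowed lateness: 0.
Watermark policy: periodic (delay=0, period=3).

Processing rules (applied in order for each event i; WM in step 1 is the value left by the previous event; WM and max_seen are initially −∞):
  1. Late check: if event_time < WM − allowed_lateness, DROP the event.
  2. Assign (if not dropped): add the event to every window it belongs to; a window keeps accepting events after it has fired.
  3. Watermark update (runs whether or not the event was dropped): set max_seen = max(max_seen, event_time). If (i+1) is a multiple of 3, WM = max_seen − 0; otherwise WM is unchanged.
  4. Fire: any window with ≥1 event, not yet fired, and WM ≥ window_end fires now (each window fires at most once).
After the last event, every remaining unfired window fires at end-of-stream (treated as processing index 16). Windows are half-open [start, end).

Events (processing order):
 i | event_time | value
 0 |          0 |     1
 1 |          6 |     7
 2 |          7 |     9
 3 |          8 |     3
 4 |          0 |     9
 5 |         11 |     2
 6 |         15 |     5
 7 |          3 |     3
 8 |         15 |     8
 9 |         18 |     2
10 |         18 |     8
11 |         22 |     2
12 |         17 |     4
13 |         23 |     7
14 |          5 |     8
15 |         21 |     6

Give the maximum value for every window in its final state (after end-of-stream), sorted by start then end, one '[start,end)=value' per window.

i=0 t=0 v=1: → [0,4); WM=−∞
i=1 t=6 v=7: → [4,8); WM=−∞
i=2 t=7 v=9: → [4,8); WM=7; [0,4) fires=1
i=3 t=8 v=3: → [8,12); WM=7
i=4 t=0 v=9: DROP (t<7-0); WM=7
i=5 t=11 v=2: → [8,12); WM=11; [4,8) fires=9
i=6 t=15 v=5: → [12,16); WM=11
i=7 t=3 v=3: DROP (t<11-0); WM=11
i=8 t=15 v=8: → [12,16); WM=15; [8,12) fires=3
i=9 t=18 v=2: → [16,20); WM=15
i=10 t=18 v=8: → [16,20); WM=15
i=11 t=22 v=2: → [20,24); WM=22; [12,16) fires=8 [16,20) fires=8
i=12 t=17 v=4: DROP (t<22-0); WM=22
i=13 t=23 v=7: → [20,24); WM=22
i=14 t=5 v=8: DROP (t<22-0); WM=23
i=15 t=21 v=6: DROP (t<23-0); WM=23

[0,4)=1 [4,8)=9 [8,12)=3 [12,16)=8 [16,20)=8 [20,24)=7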